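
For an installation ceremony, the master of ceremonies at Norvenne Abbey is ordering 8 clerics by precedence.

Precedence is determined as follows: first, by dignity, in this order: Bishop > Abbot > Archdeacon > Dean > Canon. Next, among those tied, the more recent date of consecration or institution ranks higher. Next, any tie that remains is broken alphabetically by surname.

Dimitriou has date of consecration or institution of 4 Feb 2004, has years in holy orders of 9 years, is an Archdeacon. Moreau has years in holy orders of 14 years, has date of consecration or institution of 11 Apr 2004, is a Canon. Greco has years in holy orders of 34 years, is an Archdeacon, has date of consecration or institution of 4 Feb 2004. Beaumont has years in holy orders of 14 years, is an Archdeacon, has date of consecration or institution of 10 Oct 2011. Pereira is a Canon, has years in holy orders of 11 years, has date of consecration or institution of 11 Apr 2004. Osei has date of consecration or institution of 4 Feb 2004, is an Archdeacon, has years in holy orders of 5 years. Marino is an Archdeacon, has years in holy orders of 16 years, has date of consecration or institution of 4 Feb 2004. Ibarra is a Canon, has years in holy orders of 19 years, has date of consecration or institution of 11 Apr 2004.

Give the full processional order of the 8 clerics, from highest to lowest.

Beaumont, Dimitriou, Greco, Marino, Osei, Ibarra, Moreau, Pereira

By dignity: Beaumont, Dimitriou, Greco, Marino and Osei (Archdeacon); then Ibarra, Moreau and Pereira (Canon).
Among Beaumont, Dimitriou, Greco, Marino and Osei, by date of consecration or institution (later first): Beaumont (10 Oct 2011) before Dimitriou, Greco, Marino and Osei (4 Feb 2004).
Among Dimitriou, Greco, Marino and Osei, alphabetically by surname: Dimitriou before Greco before Marino before Osei.
Ibarra, Moreau and Pereira all have date of consecration or institution 11 Apr 2004, so the next rule applies.
Among Ibarra, Moreau and Pereira, alphabetically by surname: Ibarra before Moreau before Pereira.
Full order: Beaumont, Dimitriou, Greco, Marino, Osei, Ibarra, Moreau, Pereira.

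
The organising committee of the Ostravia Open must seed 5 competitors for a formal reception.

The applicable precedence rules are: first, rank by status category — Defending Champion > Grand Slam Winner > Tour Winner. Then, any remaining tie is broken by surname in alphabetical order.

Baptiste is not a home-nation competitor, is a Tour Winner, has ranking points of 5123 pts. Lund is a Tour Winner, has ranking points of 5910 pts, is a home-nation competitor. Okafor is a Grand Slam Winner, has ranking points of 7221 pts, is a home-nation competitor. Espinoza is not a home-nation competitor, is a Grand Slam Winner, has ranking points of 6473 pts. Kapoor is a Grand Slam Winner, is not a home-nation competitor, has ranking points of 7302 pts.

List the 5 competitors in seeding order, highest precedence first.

Espinoza, Kapoor, Okafor, Baptiste, Lund

By status category: Espinoza, Kapoor and Okafor (Grand Slam Winner); then Baptiste and Lund (Tour Winner).
Among Espinoza, Kapoor and Okafor, alphabetically by surname: Espinoza before Kapoor before Okafor.
Among Baptiste and Lund, alphabetically by surname: Baptiste before Lund.
Full order: Espinoza, Kapoor, Okafor, Baptiste, Lund.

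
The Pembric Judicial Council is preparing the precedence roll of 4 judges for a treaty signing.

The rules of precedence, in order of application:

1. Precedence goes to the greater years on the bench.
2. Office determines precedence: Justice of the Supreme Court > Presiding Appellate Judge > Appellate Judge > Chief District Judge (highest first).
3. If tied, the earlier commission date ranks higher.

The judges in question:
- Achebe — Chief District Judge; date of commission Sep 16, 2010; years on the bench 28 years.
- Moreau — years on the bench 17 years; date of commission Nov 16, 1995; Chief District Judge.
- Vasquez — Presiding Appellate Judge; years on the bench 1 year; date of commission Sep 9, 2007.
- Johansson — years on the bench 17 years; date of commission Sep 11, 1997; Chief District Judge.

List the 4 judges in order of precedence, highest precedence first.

Achebe, Moreau, Johansson, Vasquez

By years on the bench (higher first): Achebe (28 years); then Moreau and Johansson (both 17 years); then Vasquez (1 year).
Moreau and Johansson are each Chief District Judge, so the next rule applies.
Among Moreau and Johansson, by date of commission (earlier first): Moreau (Nov 16, 1995) before Johansson (Sep 11, 1997).
Full order: Achebe, Moreau, Johansson, Vasquez.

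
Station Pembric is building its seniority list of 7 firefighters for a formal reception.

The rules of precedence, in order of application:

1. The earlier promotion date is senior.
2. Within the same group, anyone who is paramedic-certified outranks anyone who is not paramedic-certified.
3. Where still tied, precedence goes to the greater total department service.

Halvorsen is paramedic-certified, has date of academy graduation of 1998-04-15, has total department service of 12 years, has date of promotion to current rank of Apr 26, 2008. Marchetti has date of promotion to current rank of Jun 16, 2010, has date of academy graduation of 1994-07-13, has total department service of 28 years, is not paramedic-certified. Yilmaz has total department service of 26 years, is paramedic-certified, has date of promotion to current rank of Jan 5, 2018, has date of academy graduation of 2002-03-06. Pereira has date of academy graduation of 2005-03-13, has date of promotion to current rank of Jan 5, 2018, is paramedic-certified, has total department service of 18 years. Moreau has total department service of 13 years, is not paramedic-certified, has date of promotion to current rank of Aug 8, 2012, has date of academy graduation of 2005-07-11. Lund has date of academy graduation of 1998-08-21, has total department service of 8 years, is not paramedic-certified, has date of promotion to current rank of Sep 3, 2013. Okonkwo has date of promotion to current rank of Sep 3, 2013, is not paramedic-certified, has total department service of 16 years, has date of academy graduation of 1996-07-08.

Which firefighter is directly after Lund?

By date of promotion to current rank (earlier first): Halvorsen (Apr 26, 2008); then Marchetti (Jun 16, 2010); then Moreau (Aug 8, 2012); then Okonkwo and Lund (both Sep 3, 2013); then Yilmaz and Pereira (both Jan 5, 2018).
Okonkwo and Lund are each not paramedic-certified, so the next rule applies.
Among Okonkwo and Lund, by total department service (higher first): Okonkwo (16 years) before Lund (8 years).
Yilmaz and Pereira are each paramedic-certified, so the next rule applies.
Among Yilmaz and Pereira, by total department service (higher first): Yilmaz (26 years) before Pereira (18 years).
Order: Halvorsen, Marchetti, Moreau, Okonkwo, Lund, Yilmaz, Pereira.

Yilmaz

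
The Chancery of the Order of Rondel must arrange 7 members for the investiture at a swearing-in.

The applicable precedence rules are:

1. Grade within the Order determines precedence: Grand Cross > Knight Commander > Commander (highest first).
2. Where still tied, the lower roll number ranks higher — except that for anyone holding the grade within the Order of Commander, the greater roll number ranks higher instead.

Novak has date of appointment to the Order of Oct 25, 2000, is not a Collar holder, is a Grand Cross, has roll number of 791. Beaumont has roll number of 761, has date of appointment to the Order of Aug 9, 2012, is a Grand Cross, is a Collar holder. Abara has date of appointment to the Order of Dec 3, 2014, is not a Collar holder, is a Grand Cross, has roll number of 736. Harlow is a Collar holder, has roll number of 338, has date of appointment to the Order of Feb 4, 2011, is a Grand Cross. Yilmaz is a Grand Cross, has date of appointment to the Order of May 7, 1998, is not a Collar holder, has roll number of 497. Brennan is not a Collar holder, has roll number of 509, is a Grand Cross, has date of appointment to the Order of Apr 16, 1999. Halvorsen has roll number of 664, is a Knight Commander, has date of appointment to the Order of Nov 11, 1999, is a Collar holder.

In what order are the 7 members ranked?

Harlow, Yilmaz, Brennan, Abara, Beaumont, Novak, Halvorsen

By grade within the Order: Harlow, Yilmaz, Brennan, Abara, Beaumont and Novak (Grand Cross); then Halvorsen (Knight Commander).
Among Harlow, Yilmaz, Brennan, Abara, Beaumont and Novak, by roll number (lower first): Harlow (338) before Yilmaz (497) before Brennan (509) before Abara (736) before Beaumont (761) before Novak (791).
Full order: Harlow, Yilmaz, Brennan, Abara, Beaumont, Novak, Halvorsen.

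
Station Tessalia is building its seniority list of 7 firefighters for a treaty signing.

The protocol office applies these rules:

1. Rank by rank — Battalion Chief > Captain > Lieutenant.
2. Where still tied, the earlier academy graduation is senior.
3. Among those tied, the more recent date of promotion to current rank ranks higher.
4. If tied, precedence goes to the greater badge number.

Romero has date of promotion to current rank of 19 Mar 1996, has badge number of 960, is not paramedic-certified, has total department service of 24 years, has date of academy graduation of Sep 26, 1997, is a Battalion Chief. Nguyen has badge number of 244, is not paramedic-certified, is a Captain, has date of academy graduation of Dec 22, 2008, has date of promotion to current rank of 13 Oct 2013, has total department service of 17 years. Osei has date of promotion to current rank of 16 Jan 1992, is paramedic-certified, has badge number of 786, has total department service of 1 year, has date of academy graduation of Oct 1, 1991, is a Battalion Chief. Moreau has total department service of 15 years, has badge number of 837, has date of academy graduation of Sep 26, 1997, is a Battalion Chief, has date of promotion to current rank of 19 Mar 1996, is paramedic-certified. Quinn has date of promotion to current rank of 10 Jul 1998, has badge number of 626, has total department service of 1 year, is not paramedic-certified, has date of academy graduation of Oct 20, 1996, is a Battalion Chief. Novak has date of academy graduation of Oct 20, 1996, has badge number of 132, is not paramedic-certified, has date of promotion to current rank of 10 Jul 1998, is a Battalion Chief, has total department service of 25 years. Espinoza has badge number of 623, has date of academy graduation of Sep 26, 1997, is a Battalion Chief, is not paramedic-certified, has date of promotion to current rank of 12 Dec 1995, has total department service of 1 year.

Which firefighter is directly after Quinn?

By rank: Osei, Quinn, Novak, Romero, Moreau and Espinoza (Battalion Chief); then Nguyen (Captain).
Among Osei, Quinn, Novak, Romero, Moreau and Espinoza, by date of academy graduation (earlier first): Osei (Oct 1, 1991) before Quinn and Novak (Oct 20, 1996) before Romero, Moreau and Espinoza (Sep 26, 1997).
Quinn and Novak both have date of promotion to current rank 10 Jul 1998, so the next rule applies.
Among Quinn and Novak, by badge number (higher first): Quinn (626) before Novak (132).
Among Romero, Moreau and Espinoza, by date of promotion to current rank (later first): Romero and Moreau (19 Mar 1996) before Espinoza (12 Dec 1995).
Among Romero and Moreau, by badge number (higher first): Romero (960) before Moreau (837).
Order: Osei, Quinn, Novak, Romero, Moreau, Espinoza, Nguyen.

Novak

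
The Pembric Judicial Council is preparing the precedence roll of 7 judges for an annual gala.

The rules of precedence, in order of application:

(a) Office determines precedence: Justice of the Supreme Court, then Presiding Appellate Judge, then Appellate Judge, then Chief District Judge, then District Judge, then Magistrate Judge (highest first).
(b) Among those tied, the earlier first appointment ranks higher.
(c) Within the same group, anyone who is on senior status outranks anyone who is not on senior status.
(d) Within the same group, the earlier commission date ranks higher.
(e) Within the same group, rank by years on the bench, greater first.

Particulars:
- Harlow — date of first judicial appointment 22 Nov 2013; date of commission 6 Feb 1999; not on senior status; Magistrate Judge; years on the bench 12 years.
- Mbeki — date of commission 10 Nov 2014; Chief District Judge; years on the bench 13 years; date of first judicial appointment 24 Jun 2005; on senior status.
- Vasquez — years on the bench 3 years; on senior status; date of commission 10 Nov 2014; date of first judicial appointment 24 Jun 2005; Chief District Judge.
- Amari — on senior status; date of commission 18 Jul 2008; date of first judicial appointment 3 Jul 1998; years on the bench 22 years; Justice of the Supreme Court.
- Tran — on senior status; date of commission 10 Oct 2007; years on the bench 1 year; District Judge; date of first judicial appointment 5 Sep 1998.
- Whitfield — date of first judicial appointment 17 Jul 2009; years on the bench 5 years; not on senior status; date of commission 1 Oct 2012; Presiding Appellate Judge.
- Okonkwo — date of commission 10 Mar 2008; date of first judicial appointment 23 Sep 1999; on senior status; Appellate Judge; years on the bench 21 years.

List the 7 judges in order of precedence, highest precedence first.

Amari, Whitfield, Okonkwo, Mbeki, Vasquez, Tran, Harlow

By office: Amari (Justice of the Supreme Court); then Whitfield (Presiding Appellate Judge); then Okonkwo (Appellate Judge); then Mbeki and Vasquez (Chief District Judge); then Tran (District Judge); then Harlow (Magistrate Judge).
Mbeki and Vasquez both have date of first judicial appointment 24 Jun 2005, so the next rule applies.
Mbeki and Vasquez are each on senior status, so the next rule applies.
Mbeki and Vasquez both have date of commission 10 Nov 2014, so the next rule applies.
Among Mbeki and Vasquez, by years on the bench (higher first): Mbeki (13 years) before Vasquez (3 years).
Full order: Amari, Whitfield, Okonkwo, Mbeki, Vasquez, Tran, Harlow.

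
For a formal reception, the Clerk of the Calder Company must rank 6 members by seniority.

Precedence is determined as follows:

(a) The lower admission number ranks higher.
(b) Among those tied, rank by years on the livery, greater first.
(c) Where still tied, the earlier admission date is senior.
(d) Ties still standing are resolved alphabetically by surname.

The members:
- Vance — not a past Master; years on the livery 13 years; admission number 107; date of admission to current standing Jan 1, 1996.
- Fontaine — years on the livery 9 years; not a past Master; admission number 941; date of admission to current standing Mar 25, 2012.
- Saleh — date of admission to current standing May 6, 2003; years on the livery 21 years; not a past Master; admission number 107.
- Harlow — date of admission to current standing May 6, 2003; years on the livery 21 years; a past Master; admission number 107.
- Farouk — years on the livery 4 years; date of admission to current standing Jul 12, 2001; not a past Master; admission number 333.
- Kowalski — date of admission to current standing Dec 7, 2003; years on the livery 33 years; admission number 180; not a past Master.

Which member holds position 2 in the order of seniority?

Saleh

By admission number (lower first): Harlow, Saleh and Vance (each 107); then Kowalski (180); then Farouk (333); then Fontaine (941).
Among Harlow, Saleh and Vance, by years on the livery (higher first): Harlow and Saleh (21 years) before Vance (13 years).
Harlow and Saleh both have date of admission to current standing May 6, 2003, so the next rule applies.
Among Harlow and Saleh, alphabetically by surname: Harlow before Saleh.
Order: Harlow, Saleh, Vance, Kowalski, Farouk, Fontaine.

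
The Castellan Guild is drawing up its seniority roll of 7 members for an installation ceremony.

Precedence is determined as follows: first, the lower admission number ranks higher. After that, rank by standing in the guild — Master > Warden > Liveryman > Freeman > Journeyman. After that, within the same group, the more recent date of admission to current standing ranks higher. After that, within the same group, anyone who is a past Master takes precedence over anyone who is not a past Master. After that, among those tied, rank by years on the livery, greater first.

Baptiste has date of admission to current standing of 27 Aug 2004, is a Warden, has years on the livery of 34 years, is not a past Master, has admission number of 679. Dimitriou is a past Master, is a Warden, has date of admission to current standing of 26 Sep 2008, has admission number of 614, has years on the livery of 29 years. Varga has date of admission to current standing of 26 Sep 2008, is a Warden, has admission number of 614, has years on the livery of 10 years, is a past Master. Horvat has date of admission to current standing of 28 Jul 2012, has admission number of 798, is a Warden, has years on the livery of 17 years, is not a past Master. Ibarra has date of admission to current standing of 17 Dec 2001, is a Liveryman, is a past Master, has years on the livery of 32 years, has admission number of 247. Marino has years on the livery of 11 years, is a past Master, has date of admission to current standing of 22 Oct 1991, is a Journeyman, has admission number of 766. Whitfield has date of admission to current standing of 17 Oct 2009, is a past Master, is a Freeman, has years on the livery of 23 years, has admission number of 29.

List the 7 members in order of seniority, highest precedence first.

By admission number (lower first): Whitfield (29); then Ibarra (247); then Dimitriou and Varga (both 614); then Baptiste (679); then Marino (766); then Horvat (798).
Dimitriou and Varga are each Warden, so the next rule applies.
Dimitriou and Varga both have date of admission to current standing 26 Sep 2008, so the next rule applies.
Dimitriou and Varga are each a past Master, so the next rule applies.
Among Dimitriou and Varga, by years on the livery (higher first): Dimitriou (29 years) before Varga (10 years).
Full order: Whitfield, Ibarra, Dimitriou, Varga, Baptiste, Marino, Horvat.

Whitfield, Ibarra, Dimitriou, Varga, Baptiste, Marino, Horvat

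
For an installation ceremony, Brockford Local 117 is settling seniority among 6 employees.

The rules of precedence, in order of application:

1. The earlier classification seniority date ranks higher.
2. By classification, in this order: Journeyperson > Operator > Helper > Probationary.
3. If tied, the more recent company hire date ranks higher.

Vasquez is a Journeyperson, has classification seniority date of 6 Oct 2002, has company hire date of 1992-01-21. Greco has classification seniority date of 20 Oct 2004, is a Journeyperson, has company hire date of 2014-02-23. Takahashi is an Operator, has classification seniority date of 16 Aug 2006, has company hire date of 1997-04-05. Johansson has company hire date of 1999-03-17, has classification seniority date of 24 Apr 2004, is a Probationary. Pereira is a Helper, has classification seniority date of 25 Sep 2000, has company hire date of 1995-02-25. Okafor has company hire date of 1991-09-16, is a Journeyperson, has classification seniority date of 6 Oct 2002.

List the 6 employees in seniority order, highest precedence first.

By classification seniority date (earlier first): Pereira (25 Sep 2000); then Vasquez and Okafor (both 6 Oct 2002); then Johansson (24 Apr 2004); then Greco (20 Oct 2004); then Takahashi (16 Aug 2006).
Vasquez and Okafor are each Journeyperson, so the next rule applies.
Among Vasquez and Okafor, by company hire date (later first): Vasquez (1992-01-21) before Okafor (1991-09-16).
Full order: Pereira, Vasquez, Okafor, Johansson, Greco, Takahashi.

Pereira, Vasquez, Okafor, Johansson, Greco, Takahashi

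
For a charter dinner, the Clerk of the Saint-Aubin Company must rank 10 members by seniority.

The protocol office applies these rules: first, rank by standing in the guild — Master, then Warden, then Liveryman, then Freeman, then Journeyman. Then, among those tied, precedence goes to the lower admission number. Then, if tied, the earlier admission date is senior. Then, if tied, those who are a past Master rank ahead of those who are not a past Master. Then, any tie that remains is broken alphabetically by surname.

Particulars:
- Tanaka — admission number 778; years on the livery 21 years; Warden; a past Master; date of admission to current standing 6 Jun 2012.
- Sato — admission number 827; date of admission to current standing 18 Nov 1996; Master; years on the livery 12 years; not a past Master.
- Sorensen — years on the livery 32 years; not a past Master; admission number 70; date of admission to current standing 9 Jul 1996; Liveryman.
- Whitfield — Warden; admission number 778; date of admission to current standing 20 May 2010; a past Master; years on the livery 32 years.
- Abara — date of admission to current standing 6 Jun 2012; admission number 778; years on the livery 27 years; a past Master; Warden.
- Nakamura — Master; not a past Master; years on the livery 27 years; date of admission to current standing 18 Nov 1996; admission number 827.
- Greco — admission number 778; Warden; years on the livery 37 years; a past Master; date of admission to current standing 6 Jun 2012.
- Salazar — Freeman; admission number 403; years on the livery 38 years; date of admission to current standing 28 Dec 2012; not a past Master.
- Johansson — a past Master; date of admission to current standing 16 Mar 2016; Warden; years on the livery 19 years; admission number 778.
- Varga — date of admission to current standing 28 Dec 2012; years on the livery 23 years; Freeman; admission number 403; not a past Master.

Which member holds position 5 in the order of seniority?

By standing in the guild: Nakamura and Sato (Master); then Whitfield, Abara, Greco, Tanaka and Johansson (Warden); then Sorensen (Liveryman); then Salazar and Varga (Freeman).
Nakamura and Sato both have admission number 827, so the next rule applies.
Nakamura and Sato both have date of admission to current standing 18 Nov 1996, so the next rule applies.
Nakamura and Sato are each not a past Master, so the next rule applies.
Among Nakamura and Sato, alphabetically by surname: Nakamura before Sato.
Whitfield, Abara, Greco, Tanaka and Johansson all have admission number 778, so the next rule applies.
Among Whitfield, Abara, Greco, Tanaka and Johansson, by date of admission to current standing (earlier first): Whitfield (20 May 2010) before Abara, Greco and Tanaka (6 Jun 2012) before Johansson (16 Mar 2016).
Abara, Greco and Tanaka are each a past Master, so the next rule applies.
Among Abara, Greco and Tanaka, alphabetically by surname: Abara before Greco before Tanaka.
Salazar and Varga both have admission number 403, so the next rule applies.
Salazar and Varga both have date of admission to current standing 28 Dec 2012, so the next rule applies.
Salazar and Varga are each not a past Master, so the next rule applies.
Among Salazar and Varga, alphabetically by surname: Salazar before Varga.
Order: Nakamura, Sato, Whitfield, Abara, Greco, Tanaka, Johansson, Sorensen, Salazar, Varga.

Greco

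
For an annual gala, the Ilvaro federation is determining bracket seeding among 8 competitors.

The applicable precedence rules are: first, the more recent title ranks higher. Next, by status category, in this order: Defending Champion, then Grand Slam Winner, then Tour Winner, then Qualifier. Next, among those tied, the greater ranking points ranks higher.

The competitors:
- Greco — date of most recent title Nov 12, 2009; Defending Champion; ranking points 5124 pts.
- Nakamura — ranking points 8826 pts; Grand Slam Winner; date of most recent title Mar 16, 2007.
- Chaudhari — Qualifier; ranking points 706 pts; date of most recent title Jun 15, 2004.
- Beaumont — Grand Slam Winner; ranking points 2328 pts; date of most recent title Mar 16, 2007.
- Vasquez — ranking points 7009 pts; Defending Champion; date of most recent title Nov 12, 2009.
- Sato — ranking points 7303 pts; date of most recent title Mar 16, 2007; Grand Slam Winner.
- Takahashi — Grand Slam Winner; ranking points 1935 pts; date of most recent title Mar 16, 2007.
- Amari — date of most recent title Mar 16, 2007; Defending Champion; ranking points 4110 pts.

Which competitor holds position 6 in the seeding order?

By date of most recent title (later first): Vasquez and Greco (both Nov 12, 2009); then Amari, Nakamura, Sato, Beaumont and Takahashi (each Mar 16, 2007); then Chaudhari (Jun 15, 2004).
Vasquez and Greco are each Defending Champion, so the next rule applies.
Among Vasquez and Greco, by ranking points (higher first): Vasquez (7009 pts) before Greco (5124 pts).
Among Amari, Nakamura, Sato, Beaumont and Takahashi, by status category: Amari (Defending Champion) before Nakamura, Sato, Beaumont and Takahashi (Grand Slam Winner).
Among Nakamura, Sato, Beaumont and Takahashi, by ranking points (higher first): Nakamura (8826 pts) before Sato (7303 pts) before Beaumont (2328 pts) before Takahashi (1935 pts).
Order: Vasquez, Greco, Amari, Nakamura, Sato, Beaumont, Takahashi, Chaudhari.

Beaumont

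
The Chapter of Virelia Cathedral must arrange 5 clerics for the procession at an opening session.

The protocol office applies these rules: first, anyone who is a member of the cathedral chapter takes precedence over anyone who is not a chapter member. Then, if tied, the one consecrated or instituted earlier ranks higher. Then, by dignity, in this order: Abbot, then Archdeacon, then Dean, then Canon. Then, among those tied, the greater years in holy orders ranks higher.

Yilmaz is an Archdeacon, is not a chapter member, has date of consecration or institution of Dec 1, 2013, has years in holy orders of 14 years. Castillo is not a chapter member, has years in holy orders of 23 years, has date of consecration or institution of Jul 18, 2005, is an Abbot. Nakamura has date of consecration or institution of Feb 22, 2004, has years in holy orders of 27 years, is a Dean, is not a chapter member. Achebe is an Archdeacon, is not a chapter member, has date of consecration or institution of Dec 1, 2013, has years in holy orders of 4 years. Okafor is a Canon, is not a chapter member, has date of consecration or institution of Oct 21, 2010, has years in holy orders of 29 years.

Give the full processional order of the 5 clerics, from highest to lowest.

By the first rule: Nakamura, Castillo, Okafor, Yilmaz and Achebe (each not a chapter member).
Among Nakamura, Castillo, Okafor, Yilmaz and Achebe, by date of consecration or institution (earlier first): Nakamura (Feb 22, 2004) before Castillo (Jul 18, 2005) before Okafor (Oct 21, 2010) before Yilmaz and Achebe (Dec 1, 2013).
Yilmaz and Achebe are each Archdeacon, so the next rule applies.
Among Yilmaz and Achebe, by years in holy orders (higher first): Yilmaz (14 years) before Achebe (4 years).
Full order: Nakamura, Castillo, Okafor, Yilmaz, Achebe.

Nakamura, Castillo, Okafor, Yilmaz, Achebe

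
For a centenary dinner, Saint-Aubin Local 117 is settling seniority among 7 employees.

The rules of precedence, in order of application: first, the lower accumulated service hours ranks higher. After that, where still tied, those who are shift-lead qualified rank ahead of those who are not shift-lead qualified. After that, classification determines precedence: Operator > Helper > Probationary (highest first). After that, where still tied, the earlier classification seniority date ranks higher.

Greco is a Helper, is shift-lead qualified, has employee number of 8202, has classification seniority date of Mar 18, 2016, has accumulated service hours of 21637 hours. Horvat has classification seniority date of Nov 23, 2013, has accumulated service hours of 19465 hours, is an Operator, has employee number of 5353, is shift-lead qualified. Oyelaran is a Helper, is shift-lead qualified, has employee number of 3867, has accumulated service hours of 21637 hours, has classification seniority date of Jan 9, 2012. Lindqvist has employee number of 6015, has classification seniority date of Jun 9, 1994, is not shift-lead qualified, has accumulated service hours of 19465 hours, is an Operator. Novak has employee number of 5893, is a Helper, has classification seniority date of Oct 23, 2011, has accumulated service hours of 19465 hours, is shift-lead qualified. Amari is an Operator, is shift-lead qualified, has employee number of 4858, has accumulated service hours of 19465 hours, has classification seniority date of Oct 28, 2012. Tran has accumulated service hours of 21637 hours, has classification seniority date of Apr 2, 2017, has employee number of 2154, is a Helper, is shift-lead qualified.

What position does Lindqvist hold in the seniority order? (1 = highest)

4

By accumulated service hours (lower first): Amari, Horvat, Novak and Lindqvist (each 19465 hours); then Oyelaran, Greco and Tran (each 21637 hours).
Among Amari, Horvat, Novak and Lindqvist, shift-lead qualified before not shift-lead qualified: Amari, Horvat and Novak (shift-lead qualified) before Lindqvist (not shift-lead qualified).
Among Amari, Horvat and Novak, by classification: Amari and Horvat (Operator) before Novak (Helper).
Among Amari and Horvat, by classification seniority date (earlier first): Amari (Oct 28, 2012) before Horvat (Nov 23, 2013).
Oyelaran, Greco and Tran are each shift-lead qualified, so the next rule applies.
Oyelaran, Greco and Tran are each Helper, so the next rule applies.
Among Oyelaran, Greco and Tran, by classification seniority date (earlier first): Oyelaran (Jan 9, 2012) before Greco (Mar 18, 2016) before Tran (Apr 2, 2017).
Order: Amari, Horvat, Novak, Lindqvist, Oyelaran, Greco, Tran. So position 4.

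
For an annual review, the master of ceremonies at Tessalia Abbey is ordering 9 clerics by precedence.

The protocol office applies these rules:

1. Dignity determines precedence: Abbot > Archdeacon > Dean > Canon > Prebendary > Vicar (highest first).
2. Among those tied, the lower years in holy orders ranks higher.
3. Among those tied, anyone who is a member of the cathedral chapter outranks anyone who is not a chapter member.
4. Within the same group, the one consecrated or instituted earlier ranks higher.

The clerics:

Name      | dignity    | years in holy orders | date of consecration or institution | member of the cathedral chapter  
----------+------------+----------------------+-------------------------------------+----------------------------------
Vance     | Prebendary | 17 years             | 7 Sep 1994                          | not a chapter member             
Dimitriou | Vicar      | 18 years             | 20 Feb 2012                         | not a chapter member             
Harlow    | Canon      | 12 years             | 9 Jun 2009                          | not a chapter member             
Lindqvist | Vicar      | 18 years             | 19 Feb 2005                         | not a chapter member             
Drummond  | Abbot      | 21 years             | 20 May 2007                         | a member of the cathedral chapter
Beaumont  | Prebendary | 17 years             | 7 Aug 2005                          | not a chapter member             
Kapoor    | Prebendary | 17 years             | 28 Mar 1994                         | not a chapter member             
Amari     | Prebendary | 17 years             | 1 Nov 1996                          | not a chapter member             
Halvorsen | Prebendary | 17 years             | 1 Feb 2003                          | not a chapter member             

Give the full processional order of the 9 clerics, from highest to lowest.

Drummond, Harlow, Kapoor, Vance, Amari, Halvorsen, Beaumont, Lindqvist, Dimitriou

By dignity: Drummond (Abbot); then Harlow (Canon); then Kapoor, Vance, Amari, Halvorsen and Beaumont (Prebendary); then Lindqvist and Dimitriou (Vicar).
Kapoor, Vance, Amari, Halvorsen and Beaumont all have years in holy orders 17 years, so the next rule applies.
Kapoor, Vance, Amari, Halvorsen and Beaumont are each not a chapter member, so the next rule applies.
Among Kapoor, Vance, Amari, Halvorsen and Beaumont, by date of consecration or institution (earlier first): Kapoor (28 Mar 1994) before Vance (7 Sep 1994) before Amari (1 Nov 1996) before Halvorsen (1 Feb 2003) before Beaumont (7 Aug 2005).
Lindqvist and Dimitriou both have years in holy orders 18 years, so the next rule applies.
Lindqvist and Dimitriou are each not a chapter member, so the next rule applies.
Among Lindqvist and Dimitriou, by date of consecration or institution (earlier first): Lindqvist (19 Feb 2005) before Dimitriou (20 Feb 2012).
Full order: Drummond, Harlow, Kapoor, Vance, Amari, Halvorsen, Beaumont, Lindqvist, Dimitriou.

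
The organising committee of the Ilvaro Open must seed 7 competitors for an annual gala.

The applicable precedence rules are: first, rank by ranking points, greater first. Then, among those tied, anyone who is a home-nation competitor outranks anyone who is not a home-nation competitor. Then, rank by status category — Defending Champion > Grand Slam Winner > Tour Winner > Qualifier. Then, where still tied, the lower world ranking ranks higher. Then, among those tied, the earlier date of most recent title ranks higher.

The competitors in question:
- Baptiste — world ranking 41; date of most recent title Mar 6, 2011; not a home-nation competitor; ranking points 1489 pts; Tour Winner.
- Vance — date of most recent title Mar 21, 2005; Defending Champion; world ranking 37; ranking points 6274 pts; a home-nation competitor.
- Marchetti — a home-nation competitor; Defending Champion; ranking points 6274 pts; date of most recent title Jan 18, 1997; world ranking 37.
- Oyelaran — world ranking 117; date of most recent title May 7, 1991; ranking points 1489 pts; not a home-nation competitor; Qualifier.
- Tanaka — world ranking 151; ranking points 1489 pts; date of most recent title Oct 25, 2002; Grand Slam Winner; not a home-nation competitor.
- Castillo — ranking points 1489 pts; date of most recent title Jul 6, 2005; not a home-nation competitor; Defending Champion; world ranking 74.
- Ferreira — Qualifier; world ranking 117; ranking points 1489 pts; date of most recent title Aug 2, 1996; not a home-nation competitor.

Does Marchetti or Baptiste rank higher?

By ranking points (higher first): Marchetti and Vance (both 6274 pts); then Castillo, Tanaka, Baptiste, Oyelaran and Ferreira (each 1489 pts).
Marchetti and Vance are each a home-nation competitor, so the next rule applies.
Marchetti and Vance are each Defending Champion, so the next rule applies.
Marchetti and Vance both have world ranking 37, so the next rule applies.
Among Marchetti and Vance, by date of most recent title (earlier first): Marchetti (Jan 18, 1997) before Vance (Mar 21, 2005).
Castillo, Tanaka, Baptiste, Oyelaran and Ferreira are each not a home-nation competitor, so the next rule applies.
Among Castillo, Tanaka, Baptiste, Oyelaran and Ferreira, by status category: Castillo (Defending Champion) before Tanaka (Grand Slam Winner) before Baptiste (Tour Winner) before Oyelaran and Ferreira (Qualifier).
Oyelaran and Ferreira both have world ranking 117, so the next rule applies.
Among Oyelaran and Ferreira, by date of most recent title (earlier first): Oyelaran (May 7, 1991) before Ferreira (Aug 2, 1996).
So Marchetti takes precedence.

Marchetti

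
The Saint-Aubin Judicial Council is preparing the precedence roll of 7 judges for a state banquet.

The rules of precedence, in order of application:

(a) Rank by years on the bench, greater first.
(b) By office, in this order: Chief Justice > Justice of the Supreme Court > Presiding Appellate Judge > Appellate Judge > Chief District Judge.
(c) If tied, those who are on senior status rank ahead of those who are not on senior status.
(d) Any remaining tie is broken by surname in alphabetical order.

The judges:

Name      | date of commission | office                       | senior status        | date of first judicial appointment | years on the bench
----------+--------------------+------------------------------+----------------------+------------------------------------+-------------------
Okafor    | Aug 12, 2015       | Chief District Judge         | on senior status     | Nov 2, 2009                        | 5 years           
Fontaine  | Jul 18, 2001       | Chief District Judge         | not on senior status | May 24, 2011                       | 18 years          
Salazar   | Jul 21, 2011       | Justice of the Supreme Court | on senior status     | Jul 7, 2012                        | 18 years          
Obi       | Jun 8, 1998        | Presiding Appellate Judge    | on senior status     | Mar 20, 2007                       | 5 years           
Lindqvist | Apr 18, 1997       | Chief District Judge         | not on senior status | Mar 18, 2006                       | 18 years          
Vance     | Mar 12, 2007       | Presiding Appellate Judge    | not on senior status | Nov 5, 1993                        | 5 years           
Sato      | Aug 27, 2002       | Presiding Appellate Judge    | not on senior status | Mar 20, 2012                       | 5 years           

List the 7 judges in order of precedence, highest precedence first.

Salazar, Fontaine, Lindqvist, Obi, Sato, Vance, Okafor

By years on the bench (higher first): Salazar, Fontaine and Lindqvist (each 18 years); then Obi, Sato, Vance and Okafor (each 5 years).
Among Salazar, Fontaine and Lindqvist, by office: Salazar (Justice of the Supreme Court) before Fontaine and Lindqvist (Chief District Judge).
Fontaine and Lindqvist are each not on senior status, so the next rule applies.
Among Fontaine and Lindqvist, alphabetically by surname: Fontaine before Lindqvist.
Among Obi, Sato, Vance and Okafor, by office: Obi, Sato and Vance (Presiding Appellate Judge) before Okafor (Chief District Judge).
Among Obi, Sato and Vance, on senior status before not on senior status: Obi (on senior status) before Sato and Vance (not on senior status).
Among Sato and Vance, alphabetically by surname: Sato before Vance.
Full order: Salazar, Fontaine, Lindqvist, Obi, Sato, Vance, Okafor.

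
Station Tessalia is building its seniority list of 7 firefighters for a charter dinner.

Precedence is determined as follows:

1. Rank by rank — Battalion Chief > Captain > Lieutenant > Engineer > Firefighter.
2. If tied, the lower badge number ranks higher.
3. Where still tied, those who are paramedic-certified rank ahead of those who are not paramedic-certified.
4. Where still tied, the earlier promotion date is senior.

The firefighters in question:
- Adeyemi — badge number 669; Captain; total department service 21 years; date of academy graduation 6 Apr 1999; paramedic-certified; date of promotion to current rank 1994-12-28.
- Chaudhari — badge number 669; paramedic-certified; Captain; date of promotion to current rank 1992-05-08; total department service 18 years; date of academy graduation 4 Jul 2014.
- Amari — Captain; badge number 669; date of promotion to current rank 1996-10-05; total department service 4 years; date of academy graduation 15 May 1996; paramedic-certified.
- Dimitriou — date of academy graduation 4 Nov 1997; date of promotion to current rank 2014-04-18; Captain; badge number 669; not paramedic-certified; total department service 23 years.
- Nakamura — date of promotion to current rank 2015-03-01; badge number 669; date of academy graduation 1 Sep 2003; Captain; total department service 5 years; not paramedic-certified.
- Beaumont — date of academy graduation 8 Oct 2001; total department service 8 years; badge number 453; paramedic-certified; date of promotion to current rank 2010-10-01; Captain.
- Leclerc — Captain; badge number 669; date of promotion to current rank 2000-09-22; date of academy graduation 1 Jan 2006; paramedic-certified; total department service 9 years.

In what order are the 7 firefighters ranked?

By rank: Beaumont, Chaudhari, Adeyemi, Amari, Leclerc, Dimitriou and Nakamura (Captain).
Among Beaumont, Chaudhari, Adeyemi, Amari, Leclerc, Dimitriou and Nakamura, by badge number (lower first): Beaumont (453) before Chaudhari, Adeyemi, Amari, Leclerc, Dimitriou and Nakamura (669).
Among Chaudhari, Adeyemi, Amari, Leclerc, Dimitriou and Nakamura, paramedic-certified before not paramedic-certified: Chaudhari, Adeyemi, Amari and Leclerc (paramedic-certified) before Dimitriou and Nakamura (not paramedic-certified).
Among Chaudhari, Adeyemi, Amari and Leclerc, by date of promotion to current rank (earlier first): Chaudhari (1992-05-08) before Adeyemi (1994-12-28) before Amari (1996-10-05) before Leclerc (2000-09-22).
Among Dimitriou and Nakamura, by date of promotion to current rank (earlier first): Dimitriou (2014-04-18) before Nakamura (2015-03-01).
Full order: Beaumont, Chaudhari, Adeyemi, Amari, Leclerc, Dimitriou, Nakamura.

Beaumont, Chaudhari, Adeyemi, Amari, Leclerc, Dimitriou, Nakamura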